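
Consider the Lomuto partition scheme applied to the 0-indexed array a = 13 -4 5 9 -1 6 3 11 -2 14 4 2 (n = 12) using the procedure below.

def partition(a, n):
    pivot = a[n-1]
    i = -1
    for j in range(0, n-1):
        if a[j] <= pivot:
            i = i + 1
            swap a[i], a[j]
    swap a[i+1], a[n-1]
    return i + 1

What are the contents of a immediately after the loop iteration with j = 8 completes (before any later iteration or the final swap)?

-4 -1 -2 9 13 6 3 11 5 14 4 2

pivot=2, i=-1
j=0: 13>2, skip
j=1: -4≤2, i=0, swap(0,1) ⇒ -4 13 5 9 -1 6 3 11 -2 14 4 2
j=2: 5>2, skip
j=3: 9>2, skip
j=4: -1≤2, i=1, swap(1,4) ⇒ -4 -1 5 9 13 6 3 11 -2 14 4 2
j=5: 6>2, skip
j=6: 3>2, skip
j=7: 11>2, skip
j=8: -2≤2, i=2, swap(2,8) ⇒ -4 -1 -2 9 13 6 3 11 5 14 4 2
(after j=8) a = -4 -1 -2 9 13 6 3 11 5 14 4 2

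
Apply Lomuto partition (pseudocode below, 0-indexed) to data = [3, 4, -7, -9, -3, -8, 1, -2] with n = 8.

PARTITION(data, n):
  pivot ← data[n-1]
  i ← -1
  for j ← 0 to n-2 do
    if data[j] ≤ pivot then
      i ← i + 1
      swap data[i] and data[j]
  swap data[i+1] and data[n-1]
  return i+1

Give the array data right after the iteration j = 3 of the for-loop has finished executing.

[-7, -9, 3, 4, -3, -8, 1, -2]

pivot = data[7] = -2; i = -1
j=0: data[0]=3 > -2 → no swap
j=1: data[1]=4 > -2 → no swap
j=2: data[2]=-7 ≤ -2 → i=0, swap data[0],data[2] → [-7, 4, 3, -9, -3, -8, 1, -2]
j=3: data[3]=-9 ≤ -2 → i=1, swap data[1],data[3] → [-7, -9, 3, 4, -3, -8, 1, -2]
(after j=3) data = [-7, -9, 3, 4, -3, -8, 1, -2]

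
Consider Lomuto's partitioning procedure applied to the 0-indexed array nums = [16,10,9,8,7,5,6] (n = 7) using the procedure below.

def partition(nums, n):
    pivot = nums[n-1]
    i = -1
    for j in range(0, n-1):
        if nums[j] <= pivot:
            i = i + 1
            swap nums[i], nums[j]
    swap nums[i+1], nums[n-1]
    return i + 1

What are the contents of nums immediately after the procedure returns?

pivot = nums[6] = 6; i = -1
j=0: nums[0]=16 > 6 → no swap
j=1: nums[1]=10 > 6 → no swap
j=2: nums[2]=9 > 6 → no swap
j=3: nums[3]=8 > 6 → no swap
j=4: nums[4]=7 > 6 → no swap
j=5: nums[5]=5 ≤ 6 → i=0, swap nums[0],nums[5] → [5,10,9,8,7,16,6]
final swap nums[1],nums[6] → [5,6,9,8,7,16,10]; return 1

[5,6,9,8,7,16,10]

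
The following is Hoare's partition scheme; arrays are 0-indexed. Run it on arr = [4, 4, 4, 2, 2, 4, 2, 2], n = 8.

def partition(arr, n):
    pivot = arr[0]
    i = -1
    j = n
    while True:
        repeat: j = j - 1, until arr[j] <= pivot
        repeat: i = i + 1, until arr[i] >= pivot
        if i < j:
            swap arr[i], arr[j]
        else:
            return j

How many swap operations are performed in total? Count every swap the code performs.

pivot = arr[0] = 4; i = -1, j = 8
j→7 (arr[7]=2≤4), i→0 (arr[0]=4≥4); i<j, swap → [2, 4, 4, 2, 2, 4, 2, 4]
j→6 (arr[6]=2≤4), i→1 (arr[1]=4≥4); i<j, swap → [2, 2, 4, 2, 2, 4, 4, 4]
j→5 (arr[5]=4≤4), i→2 (arr[2]=4≥4); i<j, swap → [2, 2, 4, 2, 2, 4, 4, 4]
j→4, i→5; i≥j, return j=4. arr = [2, 2, 4, 2, 2, 4, 4, 4]

3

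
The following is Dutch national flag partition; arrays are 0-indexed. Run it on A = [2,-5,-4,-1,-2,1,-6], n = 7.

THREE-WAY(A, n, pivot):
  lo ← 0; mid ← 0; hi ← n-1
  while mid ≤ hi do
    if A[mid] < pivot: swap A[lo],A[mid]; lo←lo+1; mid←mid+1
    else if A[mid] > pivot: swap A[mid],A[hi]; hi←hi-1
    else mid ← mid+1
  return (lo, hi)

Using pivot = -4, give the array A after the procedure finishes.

[-6,-5,-4,-2,1,-1,2]

pivot = -4; lo=0, mid=0, hi=6
A[mid]=2>-4: swap A[0],A[6]; hi=5 → [-6,-5,-4,-1,-2,1,2]
A[mid]=-6<-4: swap A[0],A[0]; lo=1,mid=1 → [-6,-5,-4,-1,-2,1,2]
A[mid]=-5<-4: swap A[1],A[1]; lo=2,mid=2 → [-6,-5,-4,-1,-2,1,2]
A[mid]=-4=-4: mid=3
A[mid]=-1>-4: swap A[3],A[5]; hi=4 → [-6,-5,-4,1,-2,-1,2]
A[mid]=1>-4: swap A[3],A[4]; hi=3 → [-6,-5,-4,-2,1,-1,2]
A[mid]=-2>-4: swap A[3],A[3]; hi=2 → [-6,-5,-4,-2,1,-1,2]
end: lo=2, hi=2; A = [-6,-5,-4,-2,1,-1,2]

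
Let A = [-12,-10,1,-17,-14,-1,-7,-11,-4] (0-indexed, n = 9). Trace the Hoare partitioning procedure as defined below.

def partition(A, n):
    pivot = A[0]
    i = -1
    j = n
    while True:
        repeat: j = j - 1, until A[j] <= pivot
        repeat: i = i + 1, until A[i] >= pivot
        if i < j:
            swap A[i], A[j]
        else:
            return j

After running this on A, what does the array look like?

[-14,-17,1,-10,-12,-1,-7,-11,-4]

pivot = A[0] = -12; i = -1, j = 9
j→4 (A[4]=-14≤-12), i→0 (A[0]=-12≥-12); i<j, swap → [-14,-10,1,-17,-12,-1,-7,-11,-4]
j→3 (A[3]=-17≤-12), i→1 (A[1]=-10≥-12); i<j, swap → [-14,-17,1,-10,-12,-1,-7,-11,-4]
j→1, i→2; i≥j, return j=1. A = [-14,-17,1,-10,-12,-1,-7,-11,-4]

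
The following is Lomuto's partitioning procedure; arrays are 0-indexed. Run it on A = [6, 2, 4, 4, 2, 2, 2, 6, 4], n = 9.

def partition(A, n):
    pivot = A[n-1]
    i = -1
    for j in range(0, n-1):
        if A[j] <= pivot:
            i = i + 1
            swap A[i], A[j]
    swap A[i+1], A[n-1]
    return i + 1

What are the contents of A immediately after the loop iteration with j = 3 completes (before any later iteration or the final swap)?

pivot = A[8] = 4; i = -1
j=0: A[0]=6 > 4 → no swap
j=1: A[1]=2 ≤ 4 → i=0, swap A[0],A[1] → [2, 6, 4, 4, 2, 2, 2, 6, 4]
j=2: A[2]=4 ≤ 4 → i=1, swap A[1],A[2] → [2, 4, 6, 4, 2, 2, 2, 6, 4]
j=3: A[3]=4 ≤ 4 → i=2, swap A[2],A[3] → [2, 4, 4, 6, 2, 2, 2, 6, 4]
(after j=3) A = [2, 4, 4, 6, 2, 2, 2, 6, 4]

[2, 4, 4, 6, 2, 2, 2, 6, 4]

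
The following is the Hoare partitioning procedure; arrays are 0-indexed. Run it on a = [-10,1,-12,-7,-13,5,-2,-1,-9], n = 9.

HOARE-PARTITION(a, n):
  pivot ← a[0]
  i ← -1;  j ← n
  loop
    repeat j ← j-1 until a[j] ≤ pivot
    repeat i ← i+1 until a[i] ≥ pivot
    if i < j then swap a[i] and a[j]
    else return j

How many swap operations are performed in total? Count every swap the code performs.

2

pivot = a[0] = -10; i = -1, j = 9
j→4 (a[4]=-13≤-10), i→0 (a[0]=-10≥-10); i<j, swap → [-13,1,-12,-7,-10,5,-2,-1,-9]
j→2 (a[2]=-12≤-10), i→1 (a[1]=1≥-10); i<j, swap → [-13,-12,1,-7,-10,5,-2,-1,-9]
j→1, i→2; i≥j, return j=1. a = [-13,-12,1,-7,-10,5,-2,-1,-9]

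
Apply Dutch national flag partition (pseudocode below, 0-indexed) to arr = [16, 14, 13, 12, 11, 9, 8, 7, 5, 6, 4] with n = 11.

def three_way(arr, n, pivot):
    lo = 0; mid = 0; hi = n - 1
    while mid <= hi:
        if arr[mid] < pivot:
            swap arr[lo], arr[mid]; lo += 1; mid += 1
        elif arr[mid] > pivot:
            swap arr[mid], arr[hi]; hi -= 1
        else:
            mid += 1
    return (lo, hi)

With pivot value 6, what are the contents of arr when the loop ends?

[4, 5, 6, 11, 9, 8, 7, 12, 13, 14, 16]

pivot = 6; lo=0, mid=0, hi=10
arr[mid]=16>6: swap arr[0],arr[10]; hi=9 → [4, 14, 13, 12, 11, 9, 8, 7, 5, 6, 16]
arr[mid]=4<6: swap arr[0],arr[0]; lo=1,mid=1 → [4, 14, 13, 12, 11, 9, 8, 7, 5, 6, 16]
arr[mid]=14>6: swap arr[1],arr[9]; hi=8 → [4, 6, 13, 12, 11, 9, 8, 7, 5, 14, 16]
arr[mid]=6=6: mid=2
arr[mid]=13>6: swap arr[2],arr[8]; hi=7 → [4, 6, 5, 12, 11, 9, 8, 7, 13, 14, 16]
arr[mid]=5<6: swap arr[1],arr[2]; lo=2,mid=3 → [4, 5, 6, 12, 11, 9, 8, 7, 13, 14, 16]
arr[mid]=12>6: swap arr[3],arr[7]; hi=6 → [4, 5, 6, 7, 11, 9, 8, 12, 13, 14, 16]
arr[mid]=7>6: swap arr[3],arr[6]; hi=5 → [4, 5, 6, 8, 11, 9, 7, 12, 13, 14, 16]
arr[mid]=8>6: swap arr[3],arr[5]; hi=4 → [4, 5, 6, 9, 11, 8, 7, 12, 13, 14, 16]
arr[mid]=9>6: swap arr[3],arr[4]; hi=3 → [4, 5, 6, 11, 9, 8, 7, 12, 13, 14, 16]
arr[mid]=11>6: swap arr[3],arr[3]; hi=2 → [4, 5, 6, 11, 9, 8, 7, 12, 13, 14, 16]
end: lo=2, hi=2; arr = [4, 5, 6, 11, 9, 8, 7, 12, 13, 14, 16]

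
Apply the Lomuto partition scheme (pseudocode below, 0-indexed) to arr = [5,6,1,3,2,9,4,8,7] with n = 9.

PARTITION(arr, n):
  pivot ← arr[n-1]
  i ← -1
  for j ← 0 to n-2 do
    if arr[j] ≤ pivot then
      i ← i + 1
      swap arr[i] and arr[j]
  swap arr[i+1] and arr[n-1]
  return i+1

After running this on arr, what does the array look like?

[5,6,1,3,2,4,7,8,9]

pivot = arr[8] = 7; i = -1
j=0: arr[0]=5 ≤ 7 → i=0, swap arr[0],arr[0] (no change) → [5,6,1,3,2,9,4,8,7]
j=1: arr[1]=6 ≤ 7 → i=1, swap arr[1],arr[1] (no change) → [5,6,1,3,2,9,4,8,7]
j=2: arr[2]=1 ≤ 7 → i=2, swap arr[2],arr[2] (no change) → [5,6,1,3,2,9,4,8,7]
j=3: arr[3]=3 ≤ 7 → i=3, swap arr[3],arr[3] (no change) → [5,6,1,3,2,9,4,8,7]
j=4: arr[4]=2 ≤ 7 → i=4, swap arr[4],arr[4] (no change) → [5,6,1,3,2,9,4,8,7]
j=5: arr[5]=9 > 7 → no swap
j=6: arr[6]=4 ≤ 7 → i=5, swap arr[5],arr[6] → [5,6,1,3,2,4,9,8,7]
j=7: arr[7]=8 > 7 → no swap
final swap arr[6],arr[8] → [5,6,1,3,2,4,7,8,9]; return 6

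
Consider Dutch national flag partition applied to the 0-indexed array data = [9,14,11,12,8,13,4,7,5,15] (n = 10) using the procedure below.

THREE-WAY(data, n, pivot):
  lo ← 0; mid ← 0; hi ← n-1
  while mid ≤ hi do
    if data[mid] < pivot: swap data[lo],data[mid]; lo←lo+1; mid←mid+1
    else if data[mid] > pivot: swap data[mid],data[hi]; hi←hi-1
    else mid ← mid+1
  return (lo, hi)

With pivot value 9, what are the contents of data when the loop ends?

pivot = 9; lo=0, mid=0, hi=9
data[mid]=9=9: mid=1
data[mid]=14>9: swap data[1],data[9]; hi=8 → [9,15,11,12,8,13,4,7,5,14]
data[mid]=15>9: swap data[1],data[8]; hi=7 → [9,5,11,12,8,13,4,7,15,14]
data[mid]=5<9: swap data[0],data[1]; lo=1,mid=2 → [5,9,11,12,8,13,4,7,15,14]
data[mid]=11>9: swap data[2],data[7]; hi=6 → [5,9,7,12,8,13,4,11,15,14]
data[mid]=7<9: swap data[1],data[2]; lo=2,mid=3 → [5,7,9,12,8,13,4,11,15,14]
data[mid]=12>9: swap data[3],data[6]; hi=5 → [5,7,9,4,8,13,12,11,15,14]
data[mid]=4<9: swap data[2],data[3]; lo=3,mid=4 → [5,7,4,9,8,13,12,11,15,14]
data[mid]=8<9: swap data[3],data[4]; lo=4,mid=5 → [5,7,4,8,9,13,12,11,15,14]
data[mid]=13>9: swap data[5],data[5]; hi=4 → [5,7,4,8,9,13,12,11,15,14]
end: lo=4, hi=4; data = [5,7,4,8,9,13,12,11,15,14]

[5,7,4,8,9,13,12,11,15,14]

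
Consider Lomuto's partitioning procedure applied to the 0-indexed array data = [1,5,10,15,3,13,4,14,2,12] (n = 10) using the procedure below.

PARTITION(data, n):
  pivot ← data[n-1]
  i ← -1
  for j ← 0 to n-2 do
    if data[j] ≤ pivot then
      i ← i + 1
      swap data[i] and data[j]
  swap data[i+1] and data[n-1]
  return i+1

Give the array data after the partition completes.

pivot = data[9] = 12; i = -1
j=0: data[0]=1 ≤ 12 → i=0, swap data[0],data[0] (no change) → [1,5,10,15,3,13,4,14,2,12]
j=1: data[1]=5 ≤ 12 → i=1, swap data[1],data[1] (no change) → [1,5,10,15,3,13,4,14,2,12]
j=2: data[2]=10 ≤ 12 → i=2, swap data[2],data[2] (no change) → [1,5,10,15,3,13,4,14,2,12]
j=3: data[3]=15 > 12 → no swap
j=4: data[4]=3 ≤ 12 → i=3, swap data[3],data[4] → [1,5,10,3,15,13,4,14,2,12]
j=5: data[5]=13 > 12 → no swap
j=6: data[6]=4 ≤ 12 → i=4, swap data[4],data[6] → [1,5,10,3,4,13,15,14,2,12]
j=7: data[7]=14 > 12 → no swap
j=8: data[8]=2 ≤ 12 → i=5, swap data[5],data[8] → [1,5,10,3,4,2,15,14,13,12]
final swap data[6],data[9] → [1,5,10,3,4,2,12,14,13,15]; return 6

[1,5,10,3,4,2,12,14,13,15]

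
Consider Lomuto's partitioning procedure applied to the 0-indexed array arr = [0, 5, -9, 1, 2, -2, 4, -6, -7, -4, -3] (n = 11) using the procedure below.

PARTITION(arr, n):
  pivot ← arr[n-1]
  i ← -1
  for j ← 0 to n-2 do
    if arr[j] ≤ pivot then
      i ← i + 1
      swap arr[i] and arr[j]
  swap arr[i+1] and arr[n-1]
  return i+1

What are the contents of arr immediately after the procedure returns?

[-9, -6, -7, -4, -3, -2, 4, 5, 0, 1, 2]

pivot=-3, i=-1
j=0: 0>-3, skip
j=1: 5>-3, skip
j=2: -9≤-3, i=0, swap(0,2) ⇒ [-9, 5, 0, 1, 2, -2, 4, -6, -7, -4, -3]
j=3: 1>-3, skip
j=4: 2>-3, skip
j=5: -2>-3, skip
j=6: 4>-3, skip
j=7: -6≤-3, i=1, swap(1,7) ⇒ [-9, -6, 0, 1, 2, -2, 4, 5, -7, -4, -3]
j=8: -7≤-3, i=2, swap(2,8) ⇒ [-9, -6, -7, 1, 2, -2, 4, 5, 0, -4, -3]
j=9: -4≤-3, i=3, swap(3,9) ⇒ [-9, -6, -7, -4, 2, -2, 4, 5, 0, 1, -3]
swap(4,10) ⇒ [-9, -6, -7, -4, -3, -2, 4, 5, 0, 1, 2]; return 4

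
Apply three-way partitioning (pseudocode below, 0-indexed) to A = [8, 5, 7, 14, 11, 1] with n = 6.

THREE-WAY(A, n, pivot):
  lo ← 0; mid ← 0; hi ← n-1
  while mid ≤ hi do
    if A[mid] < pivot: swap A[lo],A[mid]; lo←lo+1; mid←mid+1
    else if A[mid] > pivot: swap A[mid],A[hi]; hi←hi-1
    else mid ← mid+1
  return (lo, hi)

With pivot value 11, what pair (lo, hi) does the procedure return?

(4, 4)

lo=0 mid=0 hi=5
8<11: swap(0,0), lo=1 mid=1 ⇒ [8, 5, 7, 14, 11, 1]
5<11: swap(1,1), lo=2 mid=2 ⇒ [8, 5, 7, 14, 11, 1]
7<11: swap(2,2), lo=3 mid=3 ⇒ [8, 5, 7, 14, 11, 1]
14>11: swap(3,5), hi=4 ⇒ [8, 5, 7, 1, 11, 14]
1<11: swap(3,3), lo=4 mid=4 ⇒ [8, 5, 7, 1, 11, 14]
11=11: mid=5
done. lo=4 hi=4; A=[8, 5, 7, 1, 11, 14]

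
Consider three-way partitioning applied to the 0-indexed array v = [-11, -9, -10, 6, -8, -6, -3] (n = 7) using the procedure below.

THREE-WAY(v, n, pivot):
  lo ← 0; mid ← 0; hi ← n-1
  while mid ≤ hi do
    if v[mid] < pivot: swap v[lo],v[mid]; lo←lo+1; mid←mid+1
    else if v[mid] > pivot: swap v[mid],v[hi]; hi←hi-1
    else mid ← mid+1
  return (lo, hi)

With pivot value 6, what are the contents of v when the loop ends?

lo=0 mid=0 hi=6
-11<6: swap(0,0), lo=1 mid=1 ⇒ [-11, -9, -10, 6, -8, -6, -3]
-9<6: swap(1,1), lo=2 mid=2 ⇒ [-11, -9, -10, 6, -8, -6, -3]
-10<6: swap(2,2), lo=3 mid=3 ⇒ [-11, -9, -10, 6, -8, -6, -3]
6=6: mid=4
-8<6: swap(3,4), lo=4 mid=5 ⇒ [-11, -9, -10, -8, 6, -6, -3]
-6<6: swap(4,5), lo=5 mid=6 ⇒ [-11, -9, -10, -8, -6, 6, -3]
-3<6: swap(5,6), lo=6 mid=7 ⇒ [-11, -9, -10, -8, -6, -3, 6]
done. lo=6 hi=6; v=[-11, -9, -10, -8, -6, -3, 6]

[-11, -9, -10, -8, -6, -3, 6]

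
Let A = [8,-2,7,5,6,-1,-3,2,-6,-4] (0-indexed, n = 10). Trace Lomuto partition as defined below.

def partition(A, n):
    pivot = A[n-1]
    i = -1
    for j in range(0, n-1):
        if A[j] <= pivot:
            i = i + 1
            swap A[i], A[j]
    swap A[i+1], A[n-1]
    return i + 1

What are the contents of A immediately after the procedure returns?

[-6,-4,7,5,6,-1,-3,2,8,-2]

pivot=-4, i=-1
j=0: 8>-4, skip
j=1: -2>-4, skip
j=2: 7>-4, skip
j=3: 5>-4, skip
j=4: 6>-4, skip
j=5: -1>-4, skip
j=6: -3>-4, skip
j=7: 2>-4, skip
j=8: -6≤-4, i=0, swap(0,8) ⇒ [-6,-2,7,5,6,-1,-3,2,8,-4]
swap(1,9) ⇒ [-6,-4,7,5,6,-1,-3,2,8,-2]; return 1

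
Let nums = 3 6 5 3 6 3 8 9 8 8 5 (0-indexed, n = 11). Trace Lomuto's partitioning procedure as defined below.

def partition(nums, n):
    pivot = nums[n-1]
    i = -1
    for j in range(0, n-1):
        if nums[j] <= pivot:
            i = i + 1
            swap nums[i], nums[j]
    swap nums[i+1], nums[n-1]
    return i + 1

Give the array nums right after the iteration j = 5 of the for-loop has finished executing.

pivot = nums[10] = 5; i = -1
j=0: nums[0]=3 ≤ 5 → i=0, swap nums[0],nums[0] (no change) → 3 6 5 3 6 3 8 9 8 8 5
j=1: nums[1]=6 > 5 → no swap
j=2: nums[2]=5 ≤ 5 → i=1, swap nums[1],nums[2] → 3 5 6 3 6 3 8 9 8 8 5
j=3: nums[3]=3 ≤ 5 → i=2, swap nums[2],nums[3] → 3 5 3 6 6 3 8 9 8 8 5
j=4: nums[4]=6 > 5 → no swap
j=5: nums[5]=3 ≤ 5 → i=3, swap nums[3],nums[5] → 3 5 3 3 6 6 8 9 8 8 5
(after j=5) nums = 3 5 3 3 6 6 8 9 8 8 5

3 5 3 3 6 6 8 9 8 8 5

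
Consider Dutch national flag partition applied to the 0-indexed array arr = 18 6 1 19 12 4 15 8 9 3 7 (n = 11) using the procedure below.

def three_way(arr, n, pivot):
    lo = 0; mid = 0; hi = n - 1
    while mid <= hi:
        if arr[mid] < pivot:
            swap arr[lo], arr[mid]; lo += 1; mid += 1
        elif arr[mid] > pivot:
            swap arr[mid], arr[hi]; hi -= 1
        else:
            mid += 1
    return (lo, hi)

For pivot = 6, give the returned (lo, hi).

pivot = 6; lo=0, mid=0, hi=10
arr[mid]=18>6: swap arr[0],arr[10]; hi=9 → 7 6 1 19 12 4 15 8 9 3 18
arr[mid]=7>6: swap arr[0],arr[9]; hi=8 → 3 6 1 19 12 4 15 8 9 7 18
arr[mid]=3<6: swap arr[0],arr[0]; lo=1,mid=1 → 3 6 1 19 12 4 15 8 9 7 18
arr[mid]=6=6: mid=2
arr[mid]=1<6: swap arr[1],arr[2]; lo=2,mid=3 → 3 1 6 19 12 4 15 8 9 7 18
arr[mid]=19>6: swap arr[3],arr[8]; hi=7 → 3 1 6 9 12 4 15 8 19 7 18
arr[mid]=9>6: swap arr[3],arr[7]; hi=6 → 3 1 6 8 12 4 15 9 19 7 18
arr[mid]=8>6: swap arr[3],arr[6]; hi=5 → 3 1 6 15 12 4 8 9 19 7 18
arr[mid]=15>6: swap arr[3],arr[5]; hi=4 → 3 1 6 4 12 15 8 9 19 7 18
arr[mid]=4<6: swap arr[2],arr[3]; lo=3,mid=4 → 3 1 4 6 12 15 8 9 19 7 18
arr[mid]=12>6: swap arr[4],arr[4]; hi=3 → 3 1 4 6 12 15 8 9 19 7 18
end: lo=3, hi=3; arr = 3 1 4 6 12 15 8 9 19 7 18

(3, 3)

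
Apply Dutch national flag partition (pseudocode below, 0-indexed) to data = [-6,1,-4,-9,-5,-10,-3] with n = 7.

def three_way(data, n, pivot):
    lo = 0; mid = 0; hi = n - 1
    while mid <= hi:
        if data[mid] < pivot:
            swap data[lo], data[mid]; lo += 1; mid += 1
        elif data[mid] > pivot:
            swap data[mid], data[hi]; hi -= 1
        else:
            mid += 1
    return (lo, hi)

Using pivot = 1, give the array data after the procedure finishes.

[-6,-4,-9,-5,-10,-3,1]

pivot = 1; lo=0, mid=0, hi=6
data[mid]=-6<1: swap data[0],data[0]; lo=1,mid=1 → [-6,1,-4,-9,-5,-10,-3]
data[mid]=1=1: mid=2
data[mid]=-4<1: swap data[1],data[2]; lo=2,mid=3 → [-6,-4,1,-9,-5,-10,-3]
data[mid]=-9<1: swap data[2],data[3]; lo=3,mid=4 → [-6,-4,-9,1,-5,-10,-3]
data[mid]=-5<1: swap data[3],data[4]; lo=4,mid=5 → [-6,-4,-9,-5,1,-10,-3]
data[mid]=-10<1: swap data[4],data[5]; lo=5,mid=6 → [-6,-4,-9,-5,-10,1,-3]
data[mid]=-3<1: swap data[5],data[6]; lo=6,mid=7 → [-6,-4,-9,-5,-10,-3,1]
end: lo=6, hi=6; data = [-6,-4,-9,-5,-10,-3,1]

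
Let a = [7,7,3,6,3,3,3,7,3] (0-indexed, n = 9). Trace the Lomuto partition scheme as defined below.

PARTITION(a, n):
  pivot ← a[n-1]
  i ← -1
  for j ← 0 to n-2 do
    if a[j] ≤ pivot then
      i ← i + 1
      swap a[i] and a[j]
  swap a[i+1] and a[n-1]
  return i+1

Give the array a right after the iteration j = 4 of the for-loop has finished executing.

pivot=3, i=-1
j=0: 7>3, skip
j=1: 7>3, skip
j=2: 3≤3, i=0, swap(0,2) ⇒ [3,7,7,6,3,3,3,7,3]
j=3: 6>3, skip
j=4: 3≤3, i=1, swap(1,4) ⇒ [3,3,7,6,7,3,3,7,3]
(after j=4) a = [3,3,7,6,7,3,3,7,3]

[3,3,7,6,7,3,3,7,3]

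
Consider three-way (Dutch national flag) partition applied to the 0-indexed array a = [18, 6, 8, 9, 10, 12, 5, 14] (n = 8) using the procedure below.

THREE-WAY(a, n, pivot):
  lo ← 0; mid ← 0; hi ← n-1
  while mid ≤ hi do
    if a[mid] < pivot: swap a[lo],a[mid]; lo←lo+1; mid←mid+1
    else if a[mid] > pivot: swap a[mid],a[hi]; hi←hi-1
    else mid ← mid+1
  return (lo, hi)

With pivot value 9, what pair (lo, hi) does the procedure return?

(3, 3)

pivot = 9; lo=0, mid=0, hi=7
a[mid]=18>9: swap a[0],a[7]; hi=6 → [14, 6, 8, 9, 10, 12, 5, 18]
a[mid]=14>9: swap a[0],a[6]; hi=5 → [5, 6, 8, 9, 10, 12, 14, 18]
a[mid]=5<9: swap a[0],a[0]; lo=1,mid=1 → [5, 6, 8, 9, 10, 12, 14, 18]
a[mid]=6<9: swap a[1],a[1]; lo=2,mid=2 → [5, 6, 8, 9, 10, 12, 14, 18]
a[mid]=8<9: swap a[2],a[2]; lo=3,mid=3 → [5, 6, 8, 9, 10, 12, 14, 18]
a[mid]=9=9: mid=4
a[mid]=10>9: swap a[4],a[5]; hi=4 → [5, 6, 8, 9, 12, 10, 14, 18]
a[mid]=12>9: swap a[4],a[4]; hi=3 → [5, 6, 8, 9, 12, 10, 14, 18]
end: lo=3, hi=3; a = [5, 6, 8, 9, 12, 10, 14, 18]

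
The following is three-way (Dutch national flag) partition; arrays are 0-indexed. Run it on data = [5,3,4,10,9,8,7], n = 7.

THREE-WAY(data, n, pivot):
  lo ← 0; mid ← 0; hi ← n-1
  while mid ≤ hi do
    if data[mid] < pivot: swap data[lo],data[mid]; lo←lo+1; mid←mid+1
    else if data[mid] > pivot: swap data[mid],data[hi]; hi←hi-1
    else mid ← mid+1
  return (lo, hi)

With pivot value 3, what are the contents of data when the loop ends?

pivot = 3; lo=0, mid=0, hi=6
data[mid]=5>3: swap data[0],data[6]; hi=5 → [7,3,4,10,9,8,5]
data[mid]=7>3: swap data[0],data[5]; hi=4 → [8,3,4,10,9,7,5]
data[mid]=8>3: swap data[0],data[4]; hi=3 → [9,3,4,10,8,7,5]
data[mid]=9>3: swap data[0],data[3]; hi=2 → [10,3,4,9,8,7,5]
data[mid]=10>3: swap data[0],data[2]; hi=1 → [4,3,10,9,8,7,5]
data[mid]=4>3: swap data[0],data[1]; hi=0 → [3,4,10,9,8,7,5]
data[mid]=3=3: mid=1
end: lo=0, hi=0; data = [3,4,10,9,8,7,5]

[3,4,10,9,8,7,5]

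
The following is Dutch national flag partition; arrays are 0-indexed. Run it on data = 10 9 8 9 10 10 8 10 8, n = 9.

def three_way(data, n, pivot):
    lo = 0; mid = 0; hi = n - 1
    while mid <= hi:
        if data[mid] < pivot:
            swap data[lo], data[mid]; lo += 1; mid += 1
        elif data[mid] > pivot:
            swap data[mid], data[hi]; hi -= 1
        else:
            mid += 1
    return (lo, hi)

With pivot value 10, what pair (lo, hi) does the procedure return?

(5, 8)

lo=0 mid=0 hi=8
10=10: mid=1
9<10: swap(0,1), lo=1 mid=2 ⇒ 9 10 8 9 10 10 8 10 8
8<10: swap(1,2), lo=2 mid=3 ⇒ 9 8 10 9 10 10 8 10 8
9<10: swap(2,3), lo=3 mid=4 ⇒ 9 8 9 10 10 10 8 10 8
10=10: mid=5
10=10: mid=6
8<10: swap(3,6), lo=4 mid=7 ⇒ 9 8 9 8 10 10 10 10 8
10=10: mid=8
8<10: swap(4,8), lo=5 mid=9 ⇒ 9 8 9 8 8 10 10 10 10
done. lo=5 hi=8; data=9 8 9 8 8 10 10 10 10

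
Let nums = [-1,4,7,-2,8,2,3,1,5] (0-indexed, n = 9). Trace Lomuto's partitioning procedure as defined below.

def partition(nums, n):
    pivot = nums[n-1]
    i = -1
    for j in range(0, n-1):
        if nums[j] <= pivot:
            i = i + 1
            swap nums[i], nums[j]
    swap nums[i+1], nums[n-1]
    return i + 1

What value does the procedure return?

pivot=5, i=-1
j=0: -1≤5, i=0, swap(0,0) ⇒ [-1,4,7,-2,8,2,3,1,5]
j=1: 4≤5, i=1, swap(1,1) ⇒ [-1,4,7,-2,8,2,3,1,5]
j=2: 7>5, skip
j=3: -2≤5, i=2, swap(2,3) ⇒ [-1,4,-2,7,8,2,3,1,5]
j=4: 8>5, skip
j=5: 2≤5, i=3, swap(3,5) ⇒ [-1,4,-2,2,8,7,3,1,5]
j=6: 3≤5, i=4, swap(4,6) ⇒ [-1,4,-2,2,3,7,8,1,5]
j=7: 1≤5, i=5, swap(5,7) ⇒ [-1,4,-2,2,3,1,8,7,5]
swap(6,8) ⇒ [-1,4,-2,2,3,1,5,7,8]; return 6

6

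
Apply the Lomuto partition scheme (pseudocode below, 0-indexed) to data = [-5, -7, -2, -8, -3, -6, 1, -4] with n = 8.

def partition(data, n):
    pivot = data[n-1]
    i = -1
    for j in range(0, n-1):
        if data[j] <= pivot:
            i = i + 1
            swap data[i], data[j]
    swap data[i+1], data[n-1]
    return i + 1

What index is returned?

pivot = data[7] = -4; i = -1
j=0: data[0]=-5 ≤ -4 → i=0, swap data[0],data[0] (no change) → [-5, -7, -2, -8, -3, -6, 1, -4]
j=1: data[1]=-7 ≤ -4 → i=1, swap data[1],data[1] (no change) → [-5, -7, -2, -8, -3, -6, 1, -4]
j=2: data[2]=-2 > -4 → no swap
j=3: data[3]=-8 ≤ -4 → i=2, swap data[2],data[3] → [-5, -7, -8, -2, -3, -6, 1, -4]
j=4: data[4]=-3 > -4 → no swap
j=5: data[5]=-6 ≤ -4 → i=3, swap data[3],data[5] → [-5, -7, -8, -6, -3, -2, 1, -4]
j=6: data[6]=1 > -4 → no swap
final swap data[4],data[7] → [-5, -7, -8, -6, -4, -2, 1, -3]; return 4

4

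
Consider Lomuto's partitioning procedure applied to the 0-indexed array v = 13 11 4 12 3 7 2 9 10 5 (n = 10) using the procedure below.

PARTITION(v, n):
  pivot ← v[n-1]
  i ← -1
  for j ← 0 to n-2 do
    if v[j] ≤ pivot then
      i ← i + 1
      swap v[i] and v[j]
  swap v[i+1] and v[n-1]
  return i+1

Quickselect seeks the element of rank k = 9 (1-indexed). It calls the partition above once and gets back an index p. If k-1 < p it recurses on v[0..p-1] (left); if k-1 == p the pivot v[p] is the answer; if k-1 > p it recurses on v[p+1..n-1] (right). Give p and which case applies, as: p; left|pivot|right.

pivot = v[9] = 5; i = -1
j=0: v[0]=13 > 5 → no swap
j=1: v[1]=11 > 5 → no swap
j=2: v[2]=4 ≤ 5 → i=0, swap v[0],v[2] → 4 11 13 12 3 7 2 9 10 5
j=3: v[3]=12 > 5 → no swap
j=4: v[4]=3 ≤ 5 → i=1, swap v[1],v[4] → 4 3 13 12 11 7 2 9 10 5
j=5: v[5]=7 > 5 → no swap
j=6: v[6]=2 ≤ 5 → i=2, swap v[2],v[6] → 4 3 2 12 11 7 13 9 10 5
j=7: v[7]=9 > 5 → no swap
j=8: v[8]=10 > 5 → no swap
final swap v[3],v[9] → 4 3 2 5 11 7 13 9 10 12; return 3
p = 3; k-1 = 8 > 3 ⇒ right

3; right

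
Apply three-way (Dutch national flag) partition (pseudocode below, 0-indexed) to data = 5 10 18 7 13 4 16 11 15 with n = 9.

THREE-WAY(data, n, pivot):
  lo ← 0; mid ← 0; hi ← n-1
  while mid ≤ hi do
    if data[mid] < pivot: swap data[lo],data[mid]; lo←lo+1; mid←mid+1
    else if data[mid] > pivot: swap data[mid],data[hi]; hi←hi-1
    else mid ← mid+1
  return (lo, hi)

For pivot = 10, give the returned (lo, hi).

pivot = 10; lo=0, mid=0, hi=8
data[mid]=5<10: swap data[0],data[0]; lo=1,mid=1 → 5 10 18 7 13 4 16 11 15
data[mid]=10=10: mid=2
data[mid]=18>10: swap data[2],data[8]; hi=7 → 5 10 15 7 13 4 16 11 18
data[mid]=15>10: swap data[2],data[7]; hi=6 → 5 10 11 7 13 4 16 15 18
data[mid]=11>10: swap data[2],data[6]; hi=5 → 5 10 16 7 13 4 11 15 18
data[mid]=16>10: swap data[2],data[5]; hi=4 → 5 10 4 7 13 16 11 15 18
data[mid]=4<10: swap data[1],data[2]; lo=2,mid=3 → 5 4 10 7 13 16 11 15 18
data[mid]=7<10: swap data[2],data[3]; lo=3,mid=4 → 5 4 7 10 13 16 11 15 18
data[mid]=13>10: swap data[4],data[4]; hi=3 → 5 4 7 10 13 16 11 15 18
end: lo=3, hi=3; data = 5 4 7 10 13 16 11 15 18

(3, 3)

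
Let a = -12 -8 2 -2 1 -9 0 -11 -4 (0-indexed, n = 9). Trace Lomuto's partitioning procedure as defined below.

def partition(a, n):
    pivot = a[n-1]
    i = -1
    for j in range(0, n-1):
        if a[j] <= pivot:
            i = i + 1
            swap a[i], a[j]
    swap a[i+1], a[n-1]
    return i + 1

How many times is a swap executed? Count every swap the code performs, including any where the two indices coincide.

pivot = a[8] = -4; i = -1
j=0: a[0]=-12 ≤ -4 → i=0, swap a[0],a[0] (no change) → -12 -8 2 -2 1 -9 0 -11 -4
j=1: a[1]=-8 ≤ -4 → i=1, swap a[1],a[1] (no change) → -12 -8 2 -2 1 -9 0 -11 -4
j=2: a[2]=2 > -4 → no swap
j=3: a[3]=-2 > -4 → no swap
j=4: a[4]=1 > -4 → no swap
j=5: a[5]=-9 ≤ -4 → i=2, swap a[2],a[5] → -12 -8 -9 -2 1 2 0 -11 -4
j=6: a[6]=0 > -4 → no swap
j=7: a[7]=-11 ≤ -4 → i=3, swap a[3],a[7] → -12 -8 -9 -11 1 2 0 -2 -4
final swap a[4],a[8] → -12 -8 -9 -11 -4 2 0 -2 1; return 4

5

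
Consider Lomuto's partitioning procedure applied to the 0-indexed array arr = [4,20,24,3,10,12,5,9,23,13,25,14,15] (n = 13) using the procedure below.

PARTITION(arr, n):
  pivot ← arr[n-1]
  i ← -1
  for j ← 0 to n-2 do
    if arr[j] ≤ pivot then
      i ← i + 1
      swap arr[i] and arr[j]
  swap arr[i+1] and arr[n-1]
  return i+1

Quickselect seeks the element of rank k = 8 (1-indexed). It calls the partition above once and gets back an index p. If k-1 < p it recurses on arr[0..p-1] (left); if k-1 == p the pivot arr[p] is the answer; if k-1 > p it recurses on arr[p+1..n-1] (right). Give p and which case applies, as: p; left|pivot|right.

pivot=15, i=-1
j=0: 4≤15, i=0, swap(0,0) ⇒ [4,20,24,3,10,12,5,9,23,13,25,14,15]
j=1: 20>15, skip
j=2: 24>15, skip
j=3: 3≤15, i=1, swap(1,3) ⇒ [4,3,24,20,10,12,5,9,23,13,25,14,15]
j=4: 10≤15, i=2, swap(2,4) ⇒ [4,3,10,20,24,12,5,9,23,13,25,14,15]
j=5: 12≤15, i=3, swap(3,5) ⇒ [4,3,10,12,24,20,5,9,23,13,25,14,15]
j=6: 5≤15, i=4, swap(4,6) ⇒ [4,3,10,12,5,20,24,9,23,13,25,14,15]
j=7: 9≤15, i=5, swap(5,7) ⇒ [4,3,10,12,5,9,24,20,23,13,25,14,15]
j=8: 23>15, skip
j=9: 13≤15, i=6, swap(6,9) ⇒ [4,3,10,12,5,9,13,20,23,24,25,14,15]
j=10: 25>15, skip
j=11: 14≤15, i=7, swap(7,11) ⇒ [4,3,10,12,5,9,13,14,23,24,25,20,15]
swap(8,12) ⇒ [4,3,10,12,5,9,13,14,15,24,25,20,23]; return 8
p = 8; k-1 = 7 < 8 ⇒ left

8; left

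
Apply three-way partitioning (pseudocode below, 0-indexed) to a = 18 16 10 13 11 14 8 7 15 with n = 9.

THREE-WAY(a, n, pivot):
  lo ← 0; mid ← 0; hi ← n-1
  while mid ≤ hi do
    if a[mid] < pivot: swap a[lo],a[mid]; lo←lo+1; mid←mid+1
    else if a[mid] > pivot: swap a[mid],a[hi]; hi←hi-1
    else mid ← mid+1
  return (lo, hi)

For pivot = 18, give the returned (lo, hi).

pivot = 18; lo=0, mid=0, hi=8
a[mid]=18=18: mid=1
a[mid]=16<18: swap a[0],a[1]; lo=1,mid=2 → 16 18 10 13 11 14 8 7 15
a[mid]=10<18: swap a[1],a[2]; lo=2,mid=3 → 16 10 18 13 11 14 8 7 15
a[mid]=13<18: swap a[2],a[3]; lo=3,mid=4 → 16 10 13 18 11 14 8 7 15
a[mid]=11<18: swap a[3],a[4]; lo=4,mid=5 → 16 10 13 11 18 14 8 7 15
a[mid]=14<18: swap a[4],a[5]; lo=5,mid=6 → 16 10 13 11 14 18 8 7 15
a[mid]=8<18: swap a[5],a[6]; lo=6,mid=7 → 16 10 13 11 14 8 18 7 15
a[mid]=7<18: swap a[6],a[7]; lo=7,mid=8 → 16 10 13 11 14 8 7 18 15
a[mid]=15<18: swap a[7],a[8]; lo=8,mid=9 → 16 10 13 11 14 8 7 15 18
end: lo=8, hi=8; a = 16 10 13 11 14 8 7 15 18

(8, 8)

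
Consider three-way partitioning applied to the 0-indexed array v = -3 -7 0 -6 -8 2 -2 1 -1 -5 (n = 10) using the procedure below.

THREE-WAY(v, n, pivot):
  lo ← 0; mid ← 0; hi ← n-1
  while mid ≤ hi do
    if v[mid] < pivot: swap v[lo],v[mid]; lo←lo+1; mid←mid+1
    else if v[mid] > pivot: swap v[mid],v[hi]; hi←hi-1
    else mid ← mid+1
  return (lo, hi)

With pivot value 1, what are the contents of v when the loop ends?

lo=0 mid=0 hi=9
-3<1: swap(0,0), lo=1 mid=1 ⇒ -3 -7 0 -6 -8 2 -2 1 -1 -5
-7<1: swap(1,1), lo=2 mid=2 ⇒ -3 -7 0 -6 -8 2 -2 1 -1 -5
0<1: swap(2,2), lo=3 mid=3 ⇒ -3 -7 0 -6 -8 2 -2 1 -1 -5
-6<1: swap(3,3), lo=4 mid=4 ⇒ -3 -7 0 -6 -8 2 -2 1 -1 -5
-8<1: swap(4,4), lo=5 mid=5 ⇒ -3 -7 0 -6 -8 2 -2 1 -1 -5
2>1: swap(5,9), hi=8 ⇒ -3 -7 0 -6 -8 -5 -2 1 -1 2
-5<1: swap(5,5), lo=6 mid=6 ⇒ -3 -7 0 -6 -8 -5 -2 1 -1 2
-2<1: swap(6,6), lo=7 mid=7 ⇒ -3 -7 0 -6 -8 -5 -2 1 -1 2
1=1: mid=8
-1<1: swap(7,8), lo=8 mid=9 ⇒ -3 -7 0 -6 -8 -5 -2 -1 1 2
done. lo=8 hi=8; v=-3 -7 0 -6 -8 -5 -2 -1 1 2

-3 -7 0 -6 -8 -5 -2 -1 1 2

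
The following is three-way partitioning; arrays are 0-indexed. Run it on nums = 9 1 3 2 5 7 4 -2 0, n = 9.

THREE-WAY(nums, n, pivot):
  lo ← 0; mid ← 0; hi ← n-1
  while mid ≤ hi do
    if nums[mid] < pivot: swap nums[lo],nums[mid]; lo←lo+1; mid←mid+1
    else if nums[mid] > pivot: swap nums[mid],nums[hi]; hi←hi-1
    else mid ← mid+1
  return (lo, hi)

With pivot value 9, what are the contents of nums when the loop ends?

1 3 2 5 7 4 -2 0 9

lo=0 mid=0 hi=8
9=9: mid=1
1<9: swap(0,1), lo=1 mid=2 ⇒ 1 9 3 2 5 7 4 -2 0
3<9: swap(1,2), lo=2 mid=3 ⇒ 1 3 9 2 5 7 4 -2 0
2<9: swap(2,3), lo=3 mid=4 ⇒ 1 3 2 9 5 7 4 -2 0
5<9: swap(3,4), lo=4 mid=5 ⇒ 1 3 2 5 9 7 4 -2 0
7<9: swap(4,5), lo=5 mid=6 ⇒ 1 3 2 5 7 9 4 -2 0
4<9: swap(5,6), lo=6 mid=7 ⇒ 1 3 2 5 7 4 9 -2 0
-2<9: swap(6,7), lo=7 mid=8 ⇒ 1 3 2 5 7 4 -2 9 0
0<9: swap(7,8), lo=8 mid=9 ⇒ 1 3 2 5 7 4 -2 0 9
done. lo=8 hi=8; nums=1 3 2 5 7 4 -2 0 9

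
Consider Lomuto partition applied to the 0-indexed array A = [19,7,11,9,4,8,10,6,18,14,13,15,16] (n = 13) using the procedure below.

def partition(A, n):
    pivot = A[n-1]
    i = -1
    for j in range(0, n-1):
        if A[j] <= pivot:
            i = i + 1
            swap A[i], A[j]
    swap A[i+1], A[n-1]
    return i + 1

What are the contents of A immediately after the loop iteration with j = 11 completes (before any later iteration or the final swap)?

[7,11,9,4,8,10,6,14,13,15,18,19,16]

pivot=16, i=-1
j=0: 19>16, skip
j=1: 7≤16, i=0, swap(0,1) ⇒ [7,19,11,9,4,8,10,6,18,14,13,15,16]
j=2: 11≤16, i=1, swap(1,2) ⇒ [7,11,19,9,4,8,10,6,18,14,13,15,16]
j=3: 9≤16, i=2, swap(2,3) ⇒ [7,11,9,19,4,8,10,6,18,14,13,15,16]
j=4: 4≤16, i=3, swap(3,4) ⇒ [7,11,9,4,19,8,10,6,18,14,13,15,16]
j=5: 8≤16, i=4, swap(4,5) ⇒ [7,11,9,4,8,19,10,6,18,14,13,15,16]
j=6: 10≤16, i=5, swap(5,6) ⇒ [7,11,9,4,8,10,19,6,18,14,13,15,16]
j=7: 6≤16, i=6, swap(6,7) ⇒ [7,11,9,4,8,10,6,19,18,14,13,15,16]
j=8: 18>16, skip
j=9: 14≤16, i=7, swap(7,9) ⇒ [7,11,9,4,8,10,6,14,18,19,13,15,16]
j=10: 13≤16, i=8, swap(8,10) ⇒ [7,11,9,4,8,10,6,14,13,19,18,15,16]
j=11: 15≤16, i=9, swap(9,11) ⇒ [7,11,9,4,8,10,6,14,13,15,18,19,16]
(after j=11) A = [7,11,9,4,8,10,6,14,13,15,18,19,16]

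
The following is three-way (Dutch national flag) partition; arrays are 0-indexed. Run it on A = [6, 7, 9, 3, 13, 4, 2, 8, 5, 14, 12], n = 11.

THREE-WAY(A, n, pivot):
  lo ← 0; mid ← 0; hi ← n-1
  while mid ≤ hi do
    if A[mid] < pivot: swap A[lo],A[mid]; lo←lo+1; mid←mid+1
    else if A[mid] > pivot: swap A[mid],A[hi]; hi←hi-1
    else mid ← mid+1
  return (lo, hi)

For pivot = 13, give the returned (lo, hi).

(9, 9)

pivot = 13; lo=0, mid=0, hi=10
A[mid]=6<13: swap A[0],A[0]; lo=1,mid=1 → [6, 7, 9, 3, 13, 4, 2, 8, 5, 14, 12]
A[mid]=7<13: swap A[1],A[1]; lo=2,mid=2 → [6, 7, 9, 3, 13, 4, 2, 8, 5, 14, 12]
A[mid]=9<13: swap A[2],A[2]; lo=3,mid=3 → [6, 7, 9, 3, 13, 4, 2, 8, 5, 14, 12]
A[mid]=3<13: swap A[3],A[3]; lo=4,mid=4 → [6, 7, 9, 3, 13, 4, 2, 8, 5, 14, 12]
A[mid]=13=13: mid=5
A[mid]=4<13: swap A[4],A[5]; lo=5,mid=6 → [6, 7, 9, 3, 4, 13, 2, 8, 5, 14, 12]
A[mid]=2<13: swap A[5],A[6]; lo=6,mid=7 → [6, 7, 9, 3, 4, 2, 13, 8, 5, 14, 12]
A[mid]=8<13: swap A[6],A[7]; lo=7,mid=8 → [6, 7, 9, 3, 4, 2, 8, 13, 5, 14, 12]
A[mid]=5<13: swap A[7],A[8]; lo=8,mid=9 → [6, 7, 9, 3, 4, 2, 8, 5, 13, 14, 12]
A[mid]=14>13: swap A[9],A[10]; hi=9 → [6, 7, 9, 3, 4, 2, 8, 5, 13, 12, 14]
A[mid]=12<13: swap A[8],A[9]; lo=9,mid=10 → [6, 7, 9, 3, 4, 2, 8, 5, 12, 13, 14]
end: lo=9, hi=9; A = [6, 7, 9, 3, 4, 2, 8, 5, 12, 13, 14]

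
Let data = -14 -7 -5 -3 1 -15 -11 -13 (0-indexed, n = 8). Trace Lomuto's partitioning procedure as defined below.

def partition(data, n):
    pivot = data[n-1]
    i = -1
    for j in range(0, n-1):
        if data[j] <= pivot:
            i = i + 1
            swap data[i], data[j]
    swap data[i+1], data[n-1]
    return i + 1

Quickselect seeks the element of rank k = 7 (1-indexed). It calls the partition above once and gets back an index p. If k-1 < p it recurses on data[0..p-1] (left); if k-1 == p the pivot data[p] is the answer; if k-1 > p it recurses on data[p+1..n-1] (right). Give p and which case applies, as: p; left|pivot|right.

pivot=-13, i=-1
j=0: -14≤-13, i=0, swap(0,0) ⇒ -14 -7 -5 -3 1 -15 -11 -13
j=1: -7>-13, skip
j=2: -5>-13, skip
j=3: -3>-13, skip
j=4: 1>-13, skip
j=5: -15≤-13, i=1, swap(1,5) ⇒ -14 -15 -5 -3 1 -7 -11 -13
j=6: -11>-13, skip
swap(2,7) ⇒ -14 -15 -13 -3 1 -7 -11 -5; return 2
p = 2; k-1 = 6 > 2 ⇒ right

2; right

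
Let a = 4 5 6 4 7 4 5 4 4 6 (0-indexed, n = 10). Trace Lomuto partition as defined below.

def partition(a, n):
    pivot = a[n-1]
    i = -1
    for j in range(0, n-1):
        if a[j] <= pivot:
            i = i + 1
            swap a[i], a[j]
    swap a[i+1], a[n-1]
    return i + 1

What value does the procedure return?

pivot = a[9] = 6; i = -1
j=0: a[0]=4 ≤ 6 → i=0, swap a[0],a[0] (no change) → 4 5 6 4 7 4 5 4 4 6
j=1: a[1]=5 ≤ 6 → i=1, swap a[1],a[1] (no change) → 4 5 6 4 7 4 5 4 4 6
j=2: a[2]=6 ≤ 6 → i=2, swap a[2],a[2] (no change) → 4 5 6 4 7 4 5 4 4 6
j=3: a[3]=4 ≤ 6 → i=3, swap a[3],a[3] (no change) → 4 5 6 4 7 4 5 4 4 6
j=4: a[4]=7 > 6 → no swap
j=5: a[5]=4 ≤ 6 → i=4, swap a[4],a[5] → 4 5 6 4 4 7 5 4 4 6
j=6: a[6]=5 ≤ 6 → i=5, swap a[5],a[6] → 4 5 6 4 4 5 7 4 4 6
j=7: a[7]=4 ≤ 6 → i=6, swap a[6],a[7] → 4 5 6 4 4 5 4 7 4 6
j=8: a[8]=4 ≤ 6 → i=7, swap a[7],a[8] → 4 5 6 4 4 5 4 4 7 6
final swap a[8],a[9] → 4 5 6 4 4 5 4 4 6 7; return 8

8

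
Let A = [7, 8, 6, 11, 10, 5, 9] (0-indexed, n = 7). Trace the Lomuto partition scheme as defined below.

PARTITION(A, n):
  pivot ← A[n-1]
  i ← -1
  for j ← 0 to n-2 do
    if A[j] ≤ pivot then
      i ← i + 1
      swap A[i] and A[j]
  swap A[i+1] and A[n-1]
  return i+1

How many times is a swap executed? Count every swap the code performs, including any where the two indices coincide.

5

pivot = A[6] = 9; i = -1
j=0: A[0]=7 ≤ 9 → i=0, swap A[0],A[0] (no change) → [7, 8, 6, 11, 10, 5, 9]
j=1: A[1]=8 ≤ 9 → i=1, swap A[1],A[1] (no change) → [7, 8, 6, 11, 10, 5, 9]
j=2: A[2]=6 ≤ 9 → i=2, swap A[2],A[2] (no change) → [7, 8, 6, 11, 10, 5, 9]
j=3: A[3]=11 > 9 → no swap
j=4: A[4]=10 > 9 → no swap
j=5: A[5]=5 ≤ 9 → i=3, swap A[3],A[5] → [7, 8, 6, 5, 10, 11, 9]
final swap A[4],A[6] → [7, 8, 6, 5, 9, 11, 10]; return 4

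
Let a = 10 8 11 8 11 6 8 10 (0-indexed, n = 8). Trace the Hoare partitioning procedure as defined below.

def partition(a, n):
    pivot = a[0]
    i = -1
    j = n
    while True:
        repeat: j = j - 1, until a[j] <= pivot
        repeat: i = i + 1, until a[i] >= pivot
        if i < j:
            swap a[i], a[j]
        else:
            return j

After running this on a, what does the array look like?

10 8 8 8 6 11 11 10

pivot=10
j stops at 7 (10), i stops at 0 (10); swap ⇒ 10 8 11 8 11 6 8 10
j stops at 6 (8), i stops at 2 (11); swap ⇒ 10 8 8 8 11 6 11 10
j stops at 5 (6), i stops at 4 (11); swap ⇒ 10 8 8 8 6 11 11 10
j stops at 4, i stops at 5; i≥j ⇒ return 4. a=10 8 8 8 6 11 11 10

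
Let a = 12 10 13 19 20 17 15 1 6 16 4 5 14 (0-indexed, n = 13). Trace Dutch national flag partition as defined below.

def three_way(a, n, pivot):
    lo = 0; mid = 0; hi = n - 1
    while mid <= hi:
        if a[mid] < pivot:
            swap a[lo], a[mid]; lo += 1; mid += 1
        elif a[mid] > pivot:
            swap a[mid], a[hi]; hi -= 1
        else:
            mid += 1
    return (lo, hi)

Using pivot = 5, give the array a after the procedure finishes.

pivot = 5; lo=0, mid=0, hi=12
a[mid]=12>5: swap a[0],a[12]; hi=11 → 14 10 13 19 20 17 15 1 6 16 4 5 12
a[mid]=14>5: swap a[0],a[11]; hi=10 → 5 10 13 19 20 17 15 1 6 16 4 14 12
a[mid]=5=5: mid=1
a[mid]=10>5: swap a[1],a[10]; hi=9 → 5 4 13 19 20 17 15 1 6 16 10 14 12
a[mid]=4<5: swap a[0],a[1]; lo=1,mid=2 → 4 5 13 19 20 17 15 1 6 16 10 14 12
a[mid]=13>5: swap a[2],a[9]; hi=8 → 4 5 16 19 20 17 15 1 6 13 10 14 12
a[mid]=16>5: swap a[2],a[8]; hi=7 → 4 5 6 19 20 17 15 1 16 13 10 14 12
a[mid]=6>5: swap a[2],a[7]; hi=6 → 4 5 1 19 20 17 15 6 16 13 10 14 12
a[mid]=1<5: swap a[1],a[2]; lo=2,mid=3 → 4 1 5 19 20 17 15 6 16 13 10 14 12
a[mid]=19>5: swap a[3],a[6]; hi=5 → 4 1 5 15 20 17 19 6 16 13 10 14 12
a[mid]=15>5: swap a[3],a[5]; hi=4 → 4 1 5 17 20 15 19 6 16 13 10 14 12
a[mid]=17>5: swap a[3],a[4]; hi=3 → 4 1 5 20 17 15 19 6 16 13 10 14 12
a[mid]=20>5: swap a[3],a[3]; hi=2 → 4 1 5 20 17 15 19 6 16 13 10 14 12
end: lo=2, hi=2; a = 4 1 5 20 17 15 19 6 16 13 10 14 12

4 1 5 20 17 15 19 6 16 13 10 14 12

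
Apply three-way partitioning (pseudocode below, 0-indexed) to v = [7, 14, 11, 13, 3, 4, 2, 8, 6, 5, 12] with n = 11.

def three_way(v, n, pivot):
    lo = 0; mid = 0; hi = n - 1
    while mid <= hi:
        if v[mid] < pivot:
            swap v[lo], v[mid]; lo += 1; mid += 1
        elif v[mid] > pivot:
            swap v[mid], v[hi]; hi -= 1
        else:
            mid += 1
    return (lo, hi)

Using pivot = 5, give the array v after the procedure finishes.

[2, 4, 3, 5, 13, 11, 8, 6, 14, 12, 7]

pivot = 5; lo=0, mid=0, hi=10
v[mid]=7>5: swap v[0],v[10]; hi=9 → [12, 14, 11, 13, 3, 4, 2, 8, 6, 5, 7]
v[mid]=12>5: swap v[0],v[9]; hi=8 → [5, 14, 11, 13, 3, 4, 2, 8, 6, 12, 7]
v[mid]=5=5: mid=1
v[mid]=14>5: swap v[1],v[8]; hi=7 → [5, 6, 11, 13, 3, 4, 2, 8, 14, 12, 7]
v[mid]=6>5: swap v[1],v[7]; hi=6 → [5, 8, 11, 13, 3, 4, 2, 6, 14, 12, 7]
v[mid]=8>5: swap v[1],v[6]; hi=5 → [5, 2, 11, 13, 3, 4, 8, 6, 14, 12, 7]
v[mid]=2<5: swap v[0],v[1]; lo=1,mid=2 → [2, 5, 11, 13, 3, 4, 8, 6, 14, 12, 7]
v[mid]=11>5: swap v[2],v[5]; hi=4 → [2, 5, 4, 13, 3, 11, 8, 6, 14, 12, 7]
v[mid]=4<5: swap v[1],v[2]; lo=2,mid=3 → [2, 4, 5, 13, 3, 11, 8, 6, 14, 12, 7]
v[mid]=13>5: swap v[3],v[4]; hi=3 → [2, 4, 5, 3, 13, 11, 8, 6, 14, 12, 7]
v[mid]=3<5: swap v[2],v[3]; lo=3,mid=4 → [2, 4, 3, 5, 13, 11, 8, 6, 14, 12, 7]
end: lo=3, hi=3; v = [2, 4, 3, 5, 13, 11, 8, 6, 14, 12, 7]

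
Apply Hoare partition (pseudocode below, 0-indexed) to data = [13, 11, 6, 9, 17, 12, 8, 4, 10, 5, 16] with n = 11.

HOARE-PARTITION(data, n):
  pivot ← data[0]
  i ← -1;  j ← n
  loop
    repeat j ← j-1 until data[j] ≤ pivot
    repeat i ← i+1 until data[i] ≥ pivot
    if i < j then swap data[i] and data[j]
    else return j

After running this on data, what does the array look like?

[5, 11, 6, 9, 10, 12, 8, 4, 17, 13, 16]

pivot=13
j stops at 9 (5), i stops at 0 (13); swap ⇒ [5, 11, 6, 9, 17, 12, 8, 4, 10, 13, 16]
j stops at 8 (10), i stops at 4 (17); swap ⇒ [5, 11, 6, 9, 10, 12, 8, 4, 17, 13, 16]
j stops at 7, i stops at 8; i≥j ⇒ return 7. data=[5, 11, 6, 9, 10, 12, 8, 4, 17, 13, 16]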